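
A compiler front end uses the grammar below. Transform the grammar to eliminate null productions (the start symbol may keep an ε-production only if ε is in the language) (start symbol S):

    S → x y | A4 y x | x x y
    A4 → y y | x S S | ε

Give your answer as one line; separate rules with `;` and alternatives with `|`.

S → x y | A4 y x | y x | x x y; A4 → y y | x S S

The nullable symbols are {A4}.
ε ∉ L(G), so no ε-production is kept.
For each production, add variants omitting each subset of nullable occurrences: S → A4 y x gives A4 y x | y x.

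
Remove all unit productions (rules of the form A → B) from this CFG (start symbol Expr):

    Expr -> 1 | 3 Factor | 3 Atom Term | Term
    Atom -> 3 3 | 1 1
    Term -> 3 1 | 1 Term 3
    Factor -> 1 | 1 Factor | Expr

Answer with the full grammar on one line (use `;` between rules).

Unit pairs: Expr ⇒* {Term}; Factor ⇒* {Expr, Term}.
Replace each nonterminal's rules with the union of the non-unit rules of every nonterminal it unit-derives.

Expr -> 3 1 | 1 Term 3 | 1 | 3 Factor | 3 Atom Term; Atom -> 3 3 | 1 1; Term -> 3 1 | 1 Term 3; Factor -> 3 1 | 1 Term 3 | 1 | 1 Factor | 3 Factor | 3 Atom Term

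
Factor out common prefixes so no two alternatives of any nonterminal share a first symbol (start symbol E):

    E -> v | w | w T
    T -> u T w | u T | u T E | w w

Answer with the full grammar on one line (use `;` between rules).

E -> v | w E'; T -> w w | u T T'; E' -> ε | T; T' -> w | ε | E

E has alternatives sharing prefix 'w': factor to E → w E' with E' → ε | T.
T has alternatives sharing prefix 'u T': factor to T → u T T' with T' → w | ε | E.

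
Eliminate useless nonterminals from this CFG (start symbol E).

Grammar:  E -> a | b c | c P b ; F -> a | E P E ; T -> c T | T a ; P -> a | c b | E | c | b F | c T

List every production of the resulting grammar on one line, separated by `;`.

Generating nonterminals: {E, F, P}.
Reachable from E after that: {E, F, P}.
Removed useless symbols: {T} and every production mentioning them.

E -> a | b c | c P b; F -> a | E P E; P -> a | c b | E | c | b F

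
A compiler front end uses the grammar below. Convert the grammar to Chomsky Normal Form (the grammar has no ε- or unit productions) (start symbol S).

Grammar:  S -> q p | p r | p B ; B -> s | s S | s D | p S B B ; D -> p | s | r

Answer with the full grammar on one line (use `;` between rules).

Introduce a nonterminal for each terminal appearing in a rule of length ≥ 2: X1 → q, X2 → p, X3 → r, X4 → s.
Binarize each right-hand side of length ≥ 3 by chaining fresh nonterminals (Y1, Y2, …): affected rules were B → X2 S B B.

S -> X1 X2 | X2 X3 | X2 B; B -> s | X4 S | X4 D | X2 Y1; D -> p | s | r; X1 -> q; X2 -> p; X3 -> r; X4 -> s; Y1 -> S Y2; Y2 -> B B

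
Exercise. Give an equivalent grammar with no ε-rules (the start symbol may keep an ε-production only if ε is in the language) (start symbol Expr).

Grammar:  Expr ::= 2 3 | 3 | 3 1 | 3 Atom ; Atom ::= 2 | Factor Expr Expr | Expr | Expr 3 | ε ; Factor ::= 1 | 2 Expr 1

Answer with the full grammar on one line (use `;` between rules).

Expr ::= 2 3 | 3 | 3 1 | 3 Atom; Atom ::= 2 | Factor Expr Expr | Expr | Expr 3; Factor ::= 1 | 2 Expr 1

Nullable nonterminals: {Atom}.
ε ∉ L(G), so no ε-production is kept.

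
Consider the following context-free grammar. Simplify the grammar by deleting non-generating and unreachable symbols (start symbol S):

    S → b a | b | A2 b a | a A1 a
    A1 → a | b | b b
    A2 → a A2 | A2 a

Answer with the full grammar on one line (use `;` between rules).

S → b a | b | a A1 a; A1 → a | b | b b

Generating nonterminals: {A1, S}.
Reachable from S after that: {A1, S}.
Removed useless symbols: {A2} and every production mentioning them.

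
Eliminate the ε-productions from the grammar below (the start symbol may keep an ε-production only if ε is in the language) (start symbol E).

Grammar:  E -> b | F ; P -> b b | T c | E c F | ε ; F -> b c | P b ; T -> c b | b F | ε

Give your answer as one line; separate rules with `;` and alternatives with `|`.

E -> b | F; P -> b b | T c | c | E c F; F -> b c | P b | b; T -> c b | b F

The nullable symbols are {P, T}.
ε ∉ L(G), so no ε-production is kept.
Add the nullable-subset variants: P → T c gives T c | c. F → P b gives P b | b.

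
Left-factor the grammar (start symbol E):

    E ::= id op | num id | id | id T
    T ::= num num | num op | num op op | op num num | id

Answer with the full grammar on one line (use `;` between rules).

E ::= num id | id E'; T ::= op num num | id | num T'; E' ::= op | eps | T; T' ::= num | op T''; T'' ::= eps | op

E has alternatives sharing prefix 'id': factor to E → id E' with E' → op | ε | T.
T has alternatives sharing prefix 'num': factor to T → num T' with T' → num | op | op op.
T' has alternatives sharing prefix 'op': factor to T' → op T'' with T'' → ε | op.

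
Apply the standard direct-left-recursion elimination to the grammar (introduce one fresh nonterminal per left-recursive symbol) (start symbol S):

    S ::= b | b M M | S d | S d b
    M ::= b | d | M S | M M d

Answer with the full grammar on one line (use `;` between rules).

S ::= b S' | b M M S'; M ::= b M' | d M'; S' ::= d S' | d b S' | ε; M' ::= S M' | M d M' | ε

S, M are directly left-recursive.
For S: α = {d, d b}, β = {b, b M M}. Rewrite as S → β S' and S' → α S' | ε.
For M: α = {S, M d}, β = {b, d}. Rewrite as M → β M' and M' → α M' | ε.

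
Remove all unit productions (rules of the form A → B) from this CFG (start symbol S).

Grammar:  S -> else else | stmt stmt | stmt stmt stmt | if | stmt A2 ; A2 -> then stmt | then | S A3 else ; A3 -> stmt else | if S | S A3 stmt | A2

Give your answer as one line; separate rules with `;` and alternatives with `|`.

Unit pairs: A3 ⇒* {A2}.
Replace each nonterminal's rules with the union of the non-unit rules of every nonterminal it unit-derives.

S -> else else | stmt stmt | stmt stmt stmt | if | stmt A2; A2 -> then stmt | then | S A3 else; A3 -> then stmt | then | S A3 else | stmt else | if S | S A3 stmt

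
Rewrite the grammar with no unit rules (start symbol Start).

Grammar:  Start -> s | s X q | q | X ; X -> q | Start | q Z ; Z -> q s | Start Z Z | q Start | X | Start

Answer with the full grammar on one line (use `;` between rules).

Start -> s | s X q | q | q Z; X -> s | s X q | q | q Z; Z -> q s | Start Z Z | q Start | s | s X q | q | q Z

Unit pairs: Start ⇒* {X}; X ⇒* {Start}; Z ⇒* {Start, X}.
For every A with A ⇒* B via unit rules, add B's non-unit alternatives to A; then delete every rule of the form X → Y.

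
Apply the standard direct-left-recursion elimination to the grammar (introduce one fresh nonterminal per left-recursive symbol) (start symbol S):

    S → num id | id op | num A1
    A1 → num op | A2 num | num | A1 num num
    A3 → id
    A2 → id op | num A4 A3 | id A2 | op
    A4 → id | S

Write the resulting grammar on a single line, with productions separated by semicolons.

Left recursion appears on A1.
For A1: α = {num num}, β = {num op, A2 num, num}. Rewrite as A1 → β A1' and A1' → α A1' | ε.

S → num id | id op | num A1; A1 → num op A1' | A2 num A1' | num A1'; A3 → id; A2 → id op | num A4 A3 | id A2 | op; A4 → id | S; A1' → num num A1' | ε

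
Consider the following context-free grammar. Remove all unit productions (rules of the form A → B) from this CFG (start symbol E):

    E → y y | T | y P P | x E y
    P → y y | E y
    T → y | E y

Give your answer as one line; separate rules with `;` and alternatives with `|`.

Unit pairs: E ⇒* {T}.
For each unit pair (A, B), copy every non-unit production of B to A, then drop all unit productions.

E → y y | y P P | x E y | y | E y; P → y y | E y; T → y | E y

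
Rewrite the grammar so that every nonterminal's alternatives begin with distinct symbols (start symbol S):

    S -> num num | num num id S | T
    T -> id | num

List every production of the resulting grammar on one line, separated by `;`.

S -> T | num num S'; T -> id | num; S' -> ε | id S

S has alternatives sharing prefix 'num num': factor to S → num num S' with S' → ε | id S.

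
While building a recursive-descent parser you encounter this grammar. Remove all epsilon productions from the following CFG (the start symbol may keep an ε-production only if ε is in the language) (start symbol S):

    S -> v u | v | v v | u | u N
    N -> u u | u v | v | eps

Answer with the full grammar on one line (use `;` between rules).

Nullable nonterminals: {N}.
ε ∉ L(G), so no ε-production is kept.

S -> v u | v | v v | u | u N; N -> u u | u v | v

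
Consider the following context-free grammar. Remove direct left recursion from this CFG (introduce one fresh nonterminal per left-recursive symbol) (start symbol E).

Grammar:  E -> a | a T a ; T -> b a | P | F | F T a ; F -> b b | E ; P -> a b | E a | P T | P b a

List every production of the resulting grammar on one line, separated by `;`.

P is directly left-recursive.
For P: α = {T, b a}, β = {a b, E a}. Rewrite as P → β P' and P' → α P' | ε.

E -> a | a T a; T -> b a | P | F | F T a; F -> b b | E; P -> a b P' | E a P'; P' -> T P' | b a P' | eps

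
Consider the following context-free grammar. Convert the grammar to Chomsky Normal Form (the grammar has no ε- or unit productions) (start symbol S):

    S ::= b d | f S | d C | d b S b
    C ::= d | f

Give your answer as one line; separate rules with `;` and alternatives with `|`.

Introduce a nonterminal for each terminal appearing in a rule of length ≥ 2: X1 → b, X2 → d, X3 → f.
Binarize each right-hand side of length ≥ 3 by chaining fresh nonterminals (Y1, Y2, …): affected rules were S → X2 X1 S X1.

S ::= X1 X2 | X3 S | X2 C | X2 Y1; C ::= d | f; X1 ::= b; X2 ::= d; X3 ::= f; Y1 ::= X1 Y2; Y2 ::= S X1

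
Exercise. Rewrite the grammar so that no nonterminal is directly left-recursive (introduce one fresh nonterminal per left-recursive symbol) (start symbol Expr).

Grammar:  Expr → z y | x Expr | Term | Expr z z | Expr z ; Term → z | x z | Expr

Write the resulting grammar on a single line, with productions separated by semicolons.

Expr → z y Expr1 | x Expr Expr1 | Term Expr1; Term → z | x z | Expr; Expr1 → z z Expr1 | z Expr1 | epsilon

Expr is directly left-recursive.
For Expr: α = {z z, z}, β = {z y, x Expr, Term}. Rewrite as Expr → β Expr1 and Expr1 → α Expr1 | ε.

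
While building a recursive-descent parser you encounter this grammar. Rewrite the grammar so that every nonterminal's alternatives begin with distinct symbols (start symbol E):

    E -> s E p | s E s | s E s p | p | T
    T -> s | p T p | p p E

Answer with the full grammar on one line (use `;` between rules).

E -> p | T | s E E'; T -> s | p T'; E' -> p | s E''; T' -> T p | p E; E'' -> ε | p

E has alternatives sharing prefix 's E': factor to E → s E E' with E' → p | s | s p.
T has alternatives sharing prefix 'p': factor to T → p T' with T' → T p | p E.
E' has alternatives sharing prefix 's': factor to E' → s E'' with E'' → ε | p.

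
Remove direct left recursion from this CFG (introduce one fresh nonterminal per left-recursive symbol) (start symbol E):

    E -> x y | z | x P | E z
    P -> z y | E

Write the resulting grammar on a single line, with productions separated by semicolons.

Directly left-recursive nonterminal: E.
For E: α = {z}, β = {x y, z, x P}. Rewrite as E → β E' and E' → α E' | ε.

E -> x y E' | z E' | x P E'; P -> z y | E; E' -> z E' | ε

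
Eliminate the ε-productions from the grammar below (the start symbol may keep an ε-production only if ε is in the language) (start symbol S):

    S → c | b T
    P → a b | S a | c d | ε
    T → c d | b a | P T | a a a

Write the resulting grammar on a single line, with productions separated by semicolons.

Nullable set = {P}.
ε ∉ L(G), so no ε-production is kept.

S → c | b T; P → a b | S a | c d; T → c d | b a | P T | a a a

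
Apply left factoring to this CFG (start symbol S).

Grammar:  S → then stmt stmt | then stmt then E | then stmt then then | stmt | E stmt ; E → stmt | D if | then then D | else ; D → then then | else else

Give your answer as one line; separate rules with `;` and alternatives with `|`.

S → stmt | E stmt | then stmt S'; E → stmt | D if | then then D | else; D → then then | else else; S' → stmt | then S''; S'' → E | then

S has alternatives sharing prefix 'then stmt': factor to S → then stmt S' with S' → stmt | then E | then then.
S' has alternatives sharing prefix 'then': factor to S' → then S'' with S'' → E | then.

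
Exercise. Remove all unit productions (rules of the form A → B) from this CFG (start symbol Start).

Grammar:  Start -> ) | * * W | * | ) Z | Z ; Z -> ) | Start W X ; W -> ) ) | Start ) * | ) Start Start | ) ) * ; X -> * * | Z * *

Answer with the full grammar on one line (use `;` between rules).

Start -> ) | Start W X | * * W | * | ) Z; Z -> ) | Start W X; W -> ) ) | Start ) * | ) Start Start | ) ) *; X -> * * | Z * *

Unit pairs: Start ⇒* {Z}.
Replace each nonterminal's rules with the union of the non-unit rules of every nonterminal it unit-derives.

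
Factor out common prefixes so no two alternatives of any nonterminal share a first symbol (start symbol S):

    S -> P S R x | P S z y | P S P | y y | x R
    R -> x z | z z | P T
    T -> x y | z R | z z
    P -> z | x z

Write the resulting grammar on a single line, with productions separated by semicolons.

S -> y y | x R | P S S'; R -> x z | z z | P T; T -> x y | z T'; P -> z | x z; S' -> R x | z y | P; T' -> R | z

S has alternatives sharing prefix 'P S': factor to S → P S S' with S' → R x | z y | P.
T has alternatives sharing prefix 'z': factor to T → z T' with T' → R | z.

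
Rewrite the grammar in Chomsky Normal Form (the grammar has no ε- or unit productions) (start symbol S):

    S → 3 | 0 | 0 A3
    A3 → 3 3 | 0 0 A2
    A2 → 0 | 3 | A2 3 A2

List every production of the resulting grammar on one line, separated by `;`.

Introduce a nonterminal for each terminal appearing in a rule of length ≥ 2: X1 → 0, X2 → 3.
Binarize each right-hand side of length ≥ 3 by chaining fresh nonterminals (Y1, Y2, …): affected rules were A3 → X1 X1 A2; A2 → A2 X2 A2.

S → 3 | 0 | X1 A3; A3 → X2 X2 | X1 Y1; A2 → 0 | 3 | A2 Y2; X1 → 0; X2 → 3; Y1 → X1 A2; Y2 → X2 A2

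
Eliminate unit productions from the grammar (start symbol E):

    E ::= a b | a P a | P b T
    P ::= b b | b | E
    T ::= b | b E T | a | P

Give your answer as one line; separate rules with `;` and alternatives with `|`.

E ::= a b | a P a | P b T; P ::= a b | a P a | P b T | b b | b; T ::= a b | a P a | P b T | b b | b | b E T | a

Unit pairs: P ⇒* {E}; T ⇒* {E, P}.
Replace each nonterminal's rules with the union of the non-unit rules of every nonterminal it unit-derives.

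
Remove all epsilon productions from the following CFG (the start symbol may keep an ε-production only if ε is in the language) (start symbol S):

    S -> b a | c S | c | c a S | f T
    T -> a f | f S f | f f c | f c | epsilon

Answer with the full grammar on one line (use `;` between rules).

S -> b a | c S | c | c a S | f T | f; T -> a f | f S f | f f c | f c

Nullable nonterminals: {T}.
ε ∉ L(G), so no ε-production is kept.
For each production, add variants omitting each subset of nullable occurrences: S → f T gives f T | f.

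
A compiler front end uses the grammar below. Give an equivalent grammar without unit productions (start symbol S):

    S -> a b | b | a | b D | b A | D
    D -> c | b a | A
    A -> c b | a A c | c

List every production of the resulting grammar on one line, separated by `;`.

S -> c | b a | a b | b | a | b D | b A | c b | a A c; D -> c | b a | c b | a A c; A -> c b | a A c | c

Unit pairs: D ⇒* {A}; S ⇒* {A, D}.
Replace each nonterminal's rules with the union of the non-unit rules of every nonterminal it unit-derives.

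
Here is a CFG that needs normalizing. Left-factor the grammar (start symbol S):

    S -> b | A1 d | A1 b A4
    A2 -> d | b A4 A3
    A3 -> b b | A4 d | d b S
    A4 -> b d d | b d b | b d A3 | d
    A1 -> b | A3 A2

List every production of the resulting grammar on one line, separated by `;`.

S has alternatives sharing prefix 'A1': factor to S → A1 S' with S' → d | b A4.
A4 has alternatives sharing prefix 'b d': factor to A4 → b d A4' with A4' → d | b | A3.

S -> b | A1 S'; A2 -> d | b A4 A3; A3 -> b b | A4 d | d b S; A4 -> d | b d A4'; A1 -> b | A3 A2; S' -> d | b A4; A4' -> d | b | A3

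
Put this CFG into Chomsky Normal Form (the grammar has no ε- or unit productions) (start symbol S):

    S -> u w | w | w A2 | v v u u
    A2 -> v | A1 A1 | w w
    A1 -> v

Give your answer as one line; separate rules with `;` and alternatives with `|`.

Introduce a nonterminal for each terminal appearing in a rule of length ≥ 2: X1 → u, X2 → w, X3 → v.
Binarize each right-hand side of length ≥ 3 by chaining fresh nonterminals (Y1, Y2, …): affected rules were S → X3 X3 X1 X1.

S -> X1 X2 | w | X2 A2 | X3 Y1; A2 -> v | A1 A1 | X2 X2; A1 -> v; X1 -> u; X2 -> w; X3 -> v; Y1 -> X3 Y2; Y2 -> X1 X1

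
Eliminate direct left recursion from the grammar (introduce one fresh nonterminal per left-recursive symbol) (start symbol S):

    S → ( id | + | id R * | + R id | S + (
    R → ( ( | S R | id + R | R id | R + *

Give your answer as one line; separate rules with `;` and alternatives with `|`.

S, R are directly left-recursive.
For S: α = {+ (}, β = {( id, +, id R *, + R id}. Rewrite as S → β S' and S' → α S' | ε.
For R: α = {id, + *}, β = {( (, S R, id + R}. Rewrite as R → β R' and R' → α R' | ε.

S → ( id S' | + S' | id R * S' | + R id S'; R → ( ( R' | S R R' | id + R R'; S' → + ( S' | ε; R' → id R' | + * R' | ε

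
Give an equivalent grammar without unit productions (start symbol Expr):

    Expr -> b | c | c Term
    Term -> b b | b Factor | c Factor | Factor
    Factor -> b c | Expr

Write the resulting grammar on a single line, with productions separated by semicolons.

Unit pairs: Factor ⇒* {Expr}; Term ⇒* {Expr, Factor}.
For every A with A ⇒* B via unit rules, add B's non-unit alternatives to A; then delete every rule of the form X → Y.

Expr -> b | c | c Term; Term -> b b | b Factor | c Factor | b c | b | c | c Term; Factor -> b c | b | c | c Term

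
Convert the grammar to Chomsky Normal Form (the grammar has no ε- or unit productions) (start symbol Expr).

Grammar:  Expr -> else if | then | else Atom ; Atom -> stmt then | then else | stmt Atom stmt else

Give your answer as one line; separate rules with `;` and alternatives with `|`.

Expr -> X1 X2 | then | X1 Atom; Atom -> X3 X4 | X4 X1 | X3 Y1; X1 -> else; X2 -> if; X3 -> stmt; X4 -> then; Y1 -> Atom Y2; Y2 -> X3 X1

Introduce a nonterminal for each terminal appearing in a rule of length ≥ 2: X1 → else, X2 → if, X3 → stmt, X4 → then.
Binarize each right-hand side of length ≥ 3 by chaining fresh nonterminals (Y1, Y2, …): affected rules were Atom → X3 Atom X3 X1.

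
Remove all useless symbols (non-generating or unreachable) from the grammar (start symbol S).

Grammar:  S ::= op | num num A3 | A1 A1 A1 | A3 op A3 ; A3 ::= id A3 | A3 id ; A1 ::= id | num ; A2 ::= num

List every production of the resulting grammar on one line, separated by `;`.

Generating nonterminals: {A1, A2, S}.
Reachable from S after that: {A1, S}.
Removed useless symbols: {A2, A3} and every production mentioning them.

S ::= op | A1 A1 A1; A1 ::= id | num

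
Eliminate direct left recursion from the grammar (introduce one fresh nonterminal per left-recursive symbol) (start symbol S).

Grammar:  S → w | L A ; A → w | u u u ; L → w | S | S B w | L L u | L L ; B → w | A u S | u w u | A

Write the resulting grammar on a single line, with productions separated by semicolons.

S → w | L A; A → w | u u u; L → w L' | S L' | S B w L'; B → w | A u S | u w u | A; L' → L u L' | L L' | ε

L is directly left-recursive.
For L: α = {L u, L}, β = {w, S, S B w}. Rewrite as L → β L' and L' → α L' | ε.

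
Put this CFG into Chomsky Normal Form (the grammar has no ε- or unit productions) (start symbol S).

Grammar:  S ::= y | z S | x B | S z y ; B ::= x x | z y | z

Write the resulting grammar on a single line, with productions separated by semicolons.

Introduce a nonterminal for each terminal appearing in a rule of length ≥ 2: X1 → z, X2 → x, X3 → y.
Binarize each right-hand side of length ≥ 3 by chaining fresh nonterminals (Y1, Y2, …): affected rules were S → S X1 X3.

S ::= y | X1 S | X2 B | S Y1; B ::= X2 X2 | X1 X3 | z; X1 ::= z; X2 ::= x; X3 ::= y; Y1 ::= X1 X3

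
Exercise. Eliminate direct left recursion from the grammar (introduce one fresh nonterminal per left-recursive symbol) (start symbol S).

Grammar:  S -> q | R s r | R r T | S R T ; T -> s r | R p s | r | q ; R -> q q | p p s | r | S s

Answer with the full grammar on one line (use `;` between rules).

S -> q S' | R s r S' | R r T S'; T -> s r | R p s | r | q; R -> q q | p p s | r | S s; S' -> R T S' | eps

Directly left-recursive nonterminal: S.
For S: α = {R T}, β = {q, R s r, R r T}. Rewrite as S → β S' and S' → α S' | ε.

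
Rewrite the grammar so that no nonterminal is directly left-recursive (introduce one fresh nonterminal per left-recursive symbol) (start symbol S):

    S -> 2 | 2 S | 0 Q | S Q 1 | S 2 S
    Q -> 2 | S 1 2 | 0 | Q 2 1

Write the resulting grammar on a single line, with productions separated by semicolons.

Directly left-recursive nonterminals: S, Q.
For S: α = {Q 1, 2 S}, β = {2, 2 S, 0 Q}. Rewrite as S → β S' and S' → α S' | ε.
For Q: α = {2 1}, β = {2, S 1 2, 0}. Rewrite as Q → β Q' and Q' → α Q' | ε.

S -> 2 S' | 2 S S' | 0 Q S'; Q -> 2 Q' | S 1 2 Q' | 0 Q'; S' -> Q 1 S' | 2 S S' | ε; Q' -> 2 1 Q' | ε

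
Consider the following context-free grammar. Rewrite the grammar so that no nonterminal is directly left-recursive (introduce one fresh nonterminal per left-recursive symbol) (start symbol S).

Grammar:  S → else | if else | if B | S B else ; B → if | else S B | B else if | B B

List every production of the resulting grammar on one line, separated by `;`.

Left recursion appears on S, B.
For S: α = {B else}, β = {else, if else, if B}. Rewrite as S → β S' and S' → α S' | ε.
For B: α = {else if, B}, β = {if, else S B}. Rewrite as B → β B' and B' → α B' | ε.

S → else S' | if else S' | if B S'; B → if B' | else S B B'; S' → B else S' | ε; B' → else if B' | B B' | ε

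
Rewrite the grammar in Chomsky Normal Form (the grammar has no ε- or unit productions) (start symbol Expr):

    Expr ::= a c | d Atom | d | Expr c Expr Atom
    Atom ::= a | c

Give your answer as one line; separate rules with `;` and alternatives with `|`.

Expr ::= X1 X2 | X3 Atom | d | Expr Y1; Atom ::= a | c; X1 ::= a; X2 ::= c; X3 ::= d; Y1 ::= X2 Y2; Y2 ::= Expr Atom

Introduce a nonterminal for each terminal appearing in a rule of length ≥ 2: X1 → a, X2 → c, X3 → d.
Binarize each right-hand side of length ≥ 3 by chaining fresh nonterminals (Y1, Y2, …): affected rules were Expr → Expr X2 Expr Atom.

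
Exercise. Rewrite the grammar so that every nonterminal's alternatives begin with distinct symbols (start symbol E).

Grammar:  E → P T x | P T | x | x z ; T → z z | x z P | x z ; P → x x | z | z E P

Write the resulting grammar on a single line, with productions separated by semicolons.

E → P T E' | x E''; T → z z | x z T'; P → x x | z P'; E' → x | ε; E'' → ε | z; T' → P | ε; P' → ε | E P

E has alternatives sharing prefix 'P T': factor to E → P T E' with E' → x | ε.
E has alternatives sharing prefix 'x': factor to E → x E'' with E'' → ε | z.
T has alternatives sharing prefix 'x z': factor to T → x z T' with T' → P | ε.
P has alternatives sharing prefix 'z': factor to P → z P' with P' → ε | E P.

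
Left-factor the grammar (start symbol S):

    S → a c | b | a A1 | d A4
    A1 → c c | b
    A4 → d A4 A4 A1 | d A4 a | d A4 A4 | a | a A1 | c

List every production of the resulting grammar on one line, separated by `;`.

S → b | d A4 | a S'; A1 → c c | b; A4 → c | d A4 A4' | a A4''; S' → c | A1; A4' → a | A4 A4'''; A4'' → ε | A1; A4''' → A1 | ε

S has alternatives sharing prefix 'a': factor to S → a S' with S' → c | A1.
A4 has alternatives sharing prefix 'd A4': factor to A4 → d A4 A4' with A4' → A4 A1 | a | A4.
A4 has alternatives sharing prefix 'a': factor to A4 → a A4'' with A4'' → ε | A1.
A4' has alternatives sharing prefix 'A4': factor to A4' → A4 A4''' with A4''' → A1 | ε.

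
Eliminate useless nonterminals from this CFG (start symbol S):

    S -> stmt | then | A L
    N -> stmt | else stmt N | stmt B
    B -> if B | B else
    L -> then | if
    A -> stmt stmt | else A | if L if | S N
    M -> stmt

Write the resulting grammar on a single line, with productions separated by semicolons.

S -> stmt | then | A L; N -> stmt | else stmt N; L -> then | if; A -> stmt stmt | else A | if L if | S N

Generating nonterminals: {A, L, M, N, S}.
Reachable from S after that: {A, L, N, S}.
Removed useless symbols: {B, M} and every production mentioning them.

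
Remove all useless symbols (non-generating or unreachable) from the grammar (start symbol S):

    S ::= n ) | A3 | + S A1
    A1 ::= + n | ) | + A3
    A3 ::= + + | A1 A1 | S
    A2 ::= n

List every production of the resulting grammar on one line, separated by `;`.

S ::= n ) | A3 | + S A1; A1 ::= + n | ) | + A3; A3 ::= + + | A1 A1 | S

Generating nonterminals: {A1, A2, A3, S}.
Reachable from S after that: {A1, A3, S}.
Removed useless symbols: {A2} and every production mentioning them.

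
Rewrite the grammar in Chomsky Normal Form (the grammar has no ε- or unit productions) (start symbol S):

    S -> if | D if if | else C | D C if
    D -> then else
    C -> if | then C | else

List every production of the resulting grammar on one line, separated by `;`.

Introduce a nonterminal for each terminal appearing in a rule of length ≥ 2: X1 → if, X2 → else, X3 → then.
Binarize each right-hand side of length ≥ 3 by chaining fresh nonterminals (Y1, Y2, …): affected rules were S → D X1 X1; S → D C X1.

S -> if | D Y1 | X2 C | D Y2; D -> X3 X2; C -> if | X3 C | else; X1 -> if; X2 -> else; X3 -> then; Y1 -> X1 X1; Y2 -> C X1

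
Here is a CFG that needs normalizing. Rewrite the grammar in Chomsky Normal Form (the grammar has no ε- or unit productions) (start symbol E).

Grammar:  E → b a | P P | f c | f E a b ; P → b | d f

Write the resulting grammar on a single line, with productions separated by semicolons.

Introduce a nonterminal for each terminal appearing in a rule of length ≥ 2: X1 → b, X2 → a, X3 → f, X4 → c, X5 → d.
Binarize each right-hand side of length ≥ 3 by chaining fresh nonterminals (Y1, Y2, …): affected rules were E → X3 E X2 X1.

E → X1 X2 | P P | X3 X4 | X3 Y1; P → b | X5 X3; X1 → b; X2 → a; X3 → f; X4 → c; X5 → d; Y1 → E Y2; Y2 → X2 X1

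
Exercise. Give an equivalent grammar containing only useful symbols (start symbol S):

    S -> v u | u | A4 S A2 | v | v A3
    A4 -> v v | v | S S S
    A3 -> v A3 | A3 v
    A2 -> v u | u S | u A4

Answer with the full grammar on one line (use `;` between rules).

S -> v u | u | A4 S A2 | v; A4 -> v v | v | S S S; A2 -> v u | u S | u A4

Generating nonterminals: {A2, A4, S}.
Reachable from S after that: {A2, A4, S}.
Removed useless symbols: {A3} and every production mentioning them.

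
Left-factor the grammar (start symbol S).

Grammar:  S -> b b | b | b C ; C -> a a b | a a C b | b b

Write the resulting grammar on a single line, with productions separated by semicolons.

S has alternatives sharing prefix 'b': factor to S → b S' with S' → b | ε | C.
C has alternatives sharing prefix 'a a': factor to C → a a C' with C' → b | C b.

S -> b S'; C -> b b | a a C'; S' -> b | epsilon | C; C' -> b | C b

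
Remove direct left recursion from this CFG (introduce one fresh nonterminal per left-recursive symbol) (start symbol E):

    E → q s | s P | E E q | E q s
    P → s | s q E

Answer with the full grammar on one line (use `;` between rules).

E → q s E' | s P E'; P → s | s q E; E' → E q E' | q s E' | ε

Directly left-recursive nonterminal: E.
For E: α = {E q, q s}, β = {q s, s P}. Rewrite as E → β E' and E' → α E' | ε.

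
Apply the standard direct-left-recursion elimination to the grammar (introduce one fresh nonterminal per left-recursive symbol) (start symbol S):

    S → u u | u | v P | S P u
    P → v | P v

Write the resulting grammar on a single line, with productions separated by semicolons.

Left recursion appears on S, P.
For S: α = {P u}, β = {u u, u, v P}. Rewrite as S → β S' and S' → α S' | ε.
For P: α = {v}, β = {v}. Rewrite as P → β P' and P' → α P' | ε.

S → u u S' | u S' | v P S'; P → v P'; S' → P u S' | ε; P' → v P' | ε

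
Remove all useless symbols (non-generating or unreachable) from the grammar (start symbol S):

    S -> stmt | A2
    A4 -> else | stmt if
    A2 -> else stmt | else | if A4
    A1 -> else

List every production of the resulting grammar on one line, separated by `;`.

Generating nonterminals: {A1, A2, A4, S}.
Reachable from S after that: {A2, A4, S}.
Removed useless symbols: {A1} and every production mentioning them.

S -> stmt | A2; A4 -> else | stmt if; A2 -> else stmt | else | if A4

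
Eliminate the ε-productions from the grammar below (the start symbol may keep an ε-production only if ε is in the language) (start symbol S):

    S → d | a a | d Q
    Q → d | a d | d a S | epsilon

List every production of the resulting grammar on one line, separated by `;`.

The nullable symbols are {Q}.
ε ∉ L(G), so no ε-production is kept.

S → d | a a | d Q; Q → d | a d | d a S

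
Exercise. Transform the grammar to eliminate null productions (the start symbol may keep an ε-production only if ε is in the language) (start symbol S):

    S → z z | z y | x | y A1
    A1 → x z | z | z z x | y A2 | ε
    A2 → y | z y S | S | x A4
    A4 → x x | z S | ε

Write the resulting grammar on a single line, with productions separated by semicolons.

The nullable symbols are {A1, A4}.
ε ∉ L(G), so no ε-production is kept.
Add the nullable-subset variants: S → y A1 gives y A1 | y. A2 → x A4 gives x A4 | x.

S → z z | z y | x | y A1 | y; A1 → x z | z | z z x | y A2; A2 → y | z y S | S | x A4 | x; A4 → x x | z S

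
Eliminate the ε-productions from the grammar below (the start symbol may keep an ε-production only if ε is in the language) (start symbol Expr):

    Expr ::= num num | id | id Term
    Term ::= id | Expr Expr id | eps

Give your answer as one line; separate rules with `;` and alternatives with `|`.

Expr ::= num num | id | id Term; Term ::= id | Expr Expr id

Nullable nonterminals: {Term}.
ε ∉ L(G), so no ε-production is kept.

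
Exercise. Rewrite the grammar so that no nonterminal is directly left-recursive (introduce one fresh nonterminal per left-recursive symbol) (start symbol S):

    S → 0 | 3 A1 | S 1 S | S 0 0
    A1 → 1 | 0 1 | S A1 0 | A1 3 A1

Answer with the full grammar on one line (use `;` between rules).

S → 0 S' | 3 A1 S'; A1 → 1 A1' | 0 1 A1' | S A1 0 A1'; S' → 1 S S' | 0 0 S' | eps; A1' → 3 A1 A1' | eps

Directly left-recursive nonterminals: S, A1.
For S: α = {1 S, 0 0}, β = {0, 3 A1}. Rewrite as S → β S' and S' → α S' | ε.
For A1: α = {3 A1}, β = {1, 0 1, S A1 0}. Rewrite as A1 → β A1' and A1' → α A1' | ε.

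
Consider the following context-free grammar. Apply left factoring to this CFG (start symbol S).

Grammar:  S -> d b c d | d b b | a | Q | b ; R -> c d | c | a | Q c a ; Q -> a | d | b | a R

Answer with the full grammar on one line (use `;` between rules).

S has alternatives sharing prefix 'd b': factor to S → d b S' with S' → c d | b.
R has alternatives sharing prefix 'c': factor to R → c R' with R' → d | ε.
Q has alternatives sharing prefix 'a': factor to Q → a Q' with Q' → ε | R.

S -> a | Q | b | d b S'; R -> a | Q c a | c R'; Q -> d | b | a Q'; S' -> c d | b; R' -> d | eps; Q' -> eps | R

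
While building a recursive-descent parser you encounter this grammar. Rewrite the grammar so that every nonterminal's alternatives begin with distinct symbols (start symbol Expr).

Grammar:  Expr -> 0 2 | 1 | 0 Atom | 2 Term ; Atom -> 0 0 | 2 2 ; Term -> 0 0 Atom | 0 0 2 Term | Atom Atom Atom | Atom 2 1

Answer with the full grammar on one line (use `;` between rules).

Expr has alternatives sharing prefix '0': factor to Expr → 0 Expr1 with Expr1 → 2 | Atom.
Term has alternatives sharing prefix '0 0': factor to Term → 0 0 Term1 with Term1 → Atom | 2 Term.
Term has alternatives sharing prefix 'Atom': factor to Term → Atom Term2 with Term2 → Atom Atom | 2 1.

Expr -> 1 | 2 Term | 0 Expr1; Atom -> 0 0 | 2 2; Term -> 0 0 Term1 | Atom Term2; Expr1 -> 2 | Atom; Term1 -> Atom | 2 Term; Term2 -> Atom Atom | 2 1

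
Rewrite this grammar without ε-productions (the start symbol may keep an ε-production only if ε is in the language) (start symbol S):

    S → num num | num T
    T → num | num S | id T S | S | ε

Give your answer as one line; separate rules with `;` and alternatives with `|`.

Nullable set = {T}.
ε ∉ L(G), so no ε-production is kept.
For each production, add variants omitting each subset of nullable occurrences: S → num T gives num T | num. T → id T S gives id T S | id S.

S → num num | num T | num; T → num | num S | id T S | id S | S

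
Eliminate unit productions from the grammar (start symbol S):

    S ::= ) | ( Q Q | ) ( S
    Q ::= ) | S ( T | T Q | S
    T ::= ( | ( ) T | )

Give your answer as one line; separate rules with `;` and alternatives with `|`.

Unit pairs: Q ⇒* {S}.
For each unit pair (A, B), copy every non-unit production of B to A, then drop all unit productions.

S ::= ) | ( Q Q | ) ( S; Q ::= ) | ( Q Q | ) ( S | S ( T | T Q; T ::= ( | ( ) T | )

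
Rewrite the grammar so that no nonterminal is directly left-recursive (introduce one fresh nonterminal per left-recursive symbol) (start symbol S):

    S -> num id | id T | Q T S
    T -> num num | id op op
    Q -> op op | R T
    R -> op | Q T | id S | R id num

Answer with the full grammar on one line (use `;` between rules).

S -> num id | id T | Q T S; T -> num num | id op op; Q -> op op | R T; R -> op R' | Q T R' | id S R'; R' -> id num R' | eps

Directly left-recursive nonterminal: R.
For R: α = {id num}, β = {op, Q T, id S}. Rewrite as R → β R' and R' → α R' | ε.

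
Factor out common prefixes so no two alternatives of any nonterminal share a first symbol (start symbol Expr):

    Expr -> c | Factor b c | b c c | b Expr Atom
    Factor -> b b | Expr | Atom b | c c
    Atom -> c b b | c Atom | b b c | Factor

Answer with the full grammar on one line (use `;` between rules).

Expr -> c | Factor b c | b Expr1; Factor -> b b | Expr | Atom b | c c; Atom -> b b c | Factor | c Atom1; Expr1 -> c c | Expr Atom; Atom1 -> b b | Atom

Expr has alternatives sharing prefix 'b': factor to Expr → b Expr1 with Expr1 → c c | Expr Atom.
Atom has alternatives sharing prefix 'c': factor to Atom → c Atom1 with Atom1 → b b | Atom.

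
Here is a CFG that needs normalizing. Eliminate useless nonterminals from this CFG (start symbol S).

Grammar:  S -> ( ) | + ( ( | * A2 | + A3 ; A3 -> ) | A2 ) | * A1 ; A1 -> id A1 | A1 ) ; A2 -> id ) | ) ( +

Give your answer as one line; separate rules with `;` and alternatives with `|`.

S -> ( ) | + ( ( | * A2 | + A3; A3 -> ) | A2 ); A2 -> id ) | ) ( +

Generating nonterminals: {A2, A3, S}.
Reachable from S after that: {A2, A3, S}.
Removed useless symbols: {A1} and every production mentioning them.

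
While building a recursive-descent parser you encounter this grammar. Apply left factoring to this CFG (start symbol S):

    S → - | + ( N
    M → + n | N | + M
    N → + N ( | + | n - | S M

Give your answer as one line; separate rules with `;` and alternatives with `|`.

S → - | + ( N; M → N | + M'; N → n - | S M | + N'; M' → n | M; N' → N ( | eps

M has alternatives sharing prefix '+': factor to M → + M' with M' → n | M.
N has alternatives sharing prefix '+': factor to N → + N' with N' → N ( | ε.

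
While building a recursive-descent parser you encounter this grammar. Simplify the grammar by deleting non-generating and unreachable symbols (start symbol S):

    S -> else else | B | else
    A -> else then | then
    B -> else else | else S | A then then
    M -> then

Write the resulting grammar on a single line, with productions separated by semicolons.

Generating nonterminals: {A, B, M, S}.
Reachable from S after that: {A, B, S}.
Removed useless symbols: {M} and every production mentioning them.

S -> else else | B | else; A -> else then | then; B -> else else | else S | A then then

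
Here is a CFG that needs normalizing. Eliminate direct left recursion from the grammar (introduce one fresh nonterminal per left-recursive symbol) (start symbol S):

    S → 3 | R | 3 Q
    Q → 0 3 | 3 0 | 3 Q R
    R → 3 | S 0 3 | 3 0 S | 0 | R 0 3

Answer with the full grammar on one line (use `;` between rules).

R is directly left-recursive.
For R: α = {0 3}, β = {3, S 0 3, 3 0 S, 0}. Rewrite as R → β R' and R' → α R' | ε.

S → 3 | R | 3 Q; Q → 0 3 | 3 0 | 3 Q R; R → 3 R' | S 0 3 R' | 3 0 S R' | 0 R'; R' → 0 3 R' | ε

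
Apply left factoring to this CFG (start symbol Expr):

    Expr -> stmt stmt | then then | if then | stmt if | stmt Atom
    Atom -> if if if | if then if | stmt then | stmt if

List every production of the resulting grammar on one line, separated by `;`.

Expr has alternatives sharing prefix 'stmt': factor to Expr → stmt Expr1 with Expr1 → stmt | if | Atom.
Atom has alternatives sharing prefix 'if': factor to Atom → if Atom1 with Atom1 → if if | then if.
Atom has alternatives sharing prefix 'stmt': factor to Atom → stmt Atom2 with Atom2 → then | if.

Expr -> then then | if then | stmt Expr1; Atom -> if Atom1 | stmt Atom2; Expr1 -> stmt | if | Atom; Atom1 -> if if | then if; Atom2 -> then | if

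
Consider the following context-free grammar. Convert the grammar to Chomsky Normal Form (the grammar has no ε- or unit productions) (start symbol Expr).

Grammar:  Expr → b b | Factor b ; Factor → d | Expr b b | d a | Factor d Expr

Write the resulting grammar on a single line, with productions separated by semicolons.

Introduce a nonterminal for each terminal appearing in a rule of length ≥ 2: X1 → b, X2 → d, X3 → a.
Binarize each right-hand side of length ≥ 3 by chaining fresh nonterminals (Y1, Y2, …): affected rules were Factor → Expr X1 X1; Factor → Factor X2 Expr.

Expr → X1 X1 | Factor X1; Factor → d | Expr Y1 | X2 X3 | Factor Y2; X1 → b; X2 → d; X3 → a; Y1 → X1 X1; Y2 → X2 Expr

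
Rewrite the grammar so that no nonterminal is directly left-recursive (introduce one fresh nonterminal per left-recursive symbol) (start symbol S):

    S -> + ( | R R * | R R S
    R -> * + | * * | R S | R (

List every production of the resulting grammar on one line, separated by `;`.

Directly left-recursive nonterminal: R.
For R: α = {S, (}, β = {* +, * *}. Rewrite as R → β R' and R' → α R' | ε.

S -> + ( | R R * | R R S; R -> * + R' | * * R'; R' -> S R' | ( R' | eps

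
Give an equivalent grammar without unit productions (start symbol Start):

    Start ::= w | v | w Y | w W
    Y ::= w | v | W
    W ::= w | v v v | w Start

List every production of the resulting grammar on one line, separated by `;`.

Unit pairs: Y ⇒* {W}.
Replace each nonterminal's rules with the union of the non-unit rules of every nonterminal it unit-derives.

Start ::= w | v | w Y | w W; Y ::= w | v v v | w Start | v; W ::= w | v v v | w Start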